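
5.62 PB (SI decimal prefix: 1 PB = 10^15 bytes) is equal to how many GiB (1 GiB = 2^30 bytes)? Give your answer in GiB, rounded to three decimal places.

5.62 PB = 5.62 × 10^15 bytes = 5,620,000,000,000,000 bytes
1 GiB = 1,073,741,824 bytes
5,620,000,000,000,000 / 1,073,741,824 = 5,234,032.869 GiB

5,234,032.869 GiB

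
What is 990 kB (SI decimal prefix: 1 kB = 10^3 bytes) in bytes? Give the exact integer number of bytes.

990,000 bytes

990 × 1,000 = 990,000 bytes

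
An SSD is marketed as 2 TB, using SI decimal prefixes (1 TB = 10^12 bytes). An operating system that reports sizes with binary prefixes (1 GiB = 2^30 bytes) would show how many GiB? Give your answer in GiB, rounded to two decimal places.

2 TB × 1,000,000,000,000 bytes/TB = 2,000,000,000,000 bytes
1 GiB = 1,073,741,824 bytes
2,000,000,000,000 / 1,073,741,824 = 1,862.65 GiB

1,862.65 GiB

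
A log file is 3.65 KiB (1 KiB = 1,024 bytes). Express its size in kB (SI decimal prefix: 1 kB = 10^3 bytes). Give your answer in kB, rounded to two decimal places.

3.74 kB

3.65 KiB = 3.65 × 2^10 bytes = 3,737.6 bytes
1 kB = 1,000 bytes
3,737.6 / 1,000 = 3.74 kB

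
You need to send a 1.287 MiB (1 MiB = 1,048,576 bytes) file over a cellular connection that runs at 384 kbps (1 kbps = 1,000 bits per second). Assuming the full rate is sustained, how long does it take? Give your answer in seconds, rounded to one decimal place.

28.1 seconds

1.287 MiB = 1,349,517.312 bytes = 10,796,138.496 bits
384 kbps = 384,000 bits/s
time = 10,796,138.496 / 384,000 = 28.1 s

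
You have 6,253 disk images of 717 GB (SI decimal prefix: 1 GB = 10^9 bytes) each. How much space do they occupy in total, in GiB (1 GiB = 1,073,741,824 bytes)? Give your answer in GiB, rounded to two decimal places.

4,175,492.56 GiB

Total = 6,253 × 717 GB = 4,483,401 GB
= 4,483,401 × 1,000,000,000 bytes = 4,483,401,000,000,000 bytes
1 GiB = 1,073,741,824 bytes
4,483,401,000,000,000 / 1,073,741,824 = 4,175,492.56 GiB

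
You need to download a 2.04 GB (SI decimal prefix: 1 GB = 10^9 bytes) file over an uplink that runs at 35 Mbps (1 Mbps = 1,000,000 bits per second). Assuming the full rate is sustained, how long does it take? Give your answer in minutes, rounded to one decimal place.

2.04 GB = 2,040,000,000 bytes = 16,320,000,000 bits
35 Mbps = 35,000,000 bits/s
time = 16,320,000,000 / 35,000,000 = 466.29 s
466.29 s / 60 = 7.8 minutes

7.8 minutes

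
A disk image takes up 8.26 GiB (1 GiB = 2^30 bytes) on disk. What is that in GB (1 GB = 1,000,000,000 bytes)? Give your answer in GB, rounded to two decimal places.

8.87 GB

8.26 GiB = 8.26 × 2^30 bytes = 8,869,107,466.24 bytes
1 GB = 1,000,000,000 bytes
8,869,107,466.24 / 1,000,000,000 = 8.87 GB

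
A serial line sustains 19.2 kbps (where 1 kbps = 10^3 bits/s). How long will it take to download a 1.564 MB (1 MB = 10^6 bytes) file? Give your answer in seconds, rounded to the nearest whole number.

1.564 MB = 1,564,000 bytes = 12,512,000 bits
19.2 kbps = 19,200 bits/s
time = 12,512,000 / 19,200 = 652 s

652 seconds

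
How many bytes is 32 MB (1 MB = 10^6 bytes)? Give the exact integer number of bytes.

32,000,000 bytes

32 × 1,000,000 = 32,000,000 bytes  (1 MB = 10^6 bytes)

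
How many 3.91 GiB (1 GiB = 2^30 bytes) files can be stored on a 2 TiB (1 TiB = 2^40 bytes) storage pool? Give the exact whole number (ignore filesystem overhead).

Capacity: 2 TiB = 2,199,023,255,552 bytes
Per item: 3.91 GiB = 4,198,330,531.84 bytes
⌊2,199,023,255,552 / 4,198,330,531.84⌋ = 523

523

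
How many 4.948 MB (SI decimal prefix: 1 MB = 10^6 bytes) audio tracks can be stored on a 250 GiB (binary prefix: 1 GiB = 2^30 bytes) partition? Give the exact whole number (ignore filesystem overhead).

Capacity: 250 GiB = 268,435,456,000 bytes
Per item: 4.948 MB = 4,948,000 bytes
⌊268,435,456,000 / 4,948,000⌋ = 54,251

54,251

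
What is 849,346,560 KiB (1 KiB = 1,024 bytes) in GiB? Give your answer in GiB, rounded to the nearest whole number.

810 GiB

849,346,560 KiB × 1,024 bytes/KiB = 869,730,877,440 bytes
1 GiB = 2^30 bytes = 1,073,741,824 bytes
869,730,877,440 / 1,073,741,824 = 810 GiB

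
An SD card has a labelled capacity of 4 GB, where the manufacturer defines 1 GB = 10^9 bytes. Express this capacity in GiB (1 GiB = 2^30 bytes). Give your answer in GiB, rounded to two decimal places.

3.73 GiB

4 GB × 1,000,000,000 bytes/GB = 4,000,000,000 bytes
1 GiB = 2^30 bytes = 1,073,741,824 bytes
4,000,000,000 / 1,073,741,824 = 3.73 GiB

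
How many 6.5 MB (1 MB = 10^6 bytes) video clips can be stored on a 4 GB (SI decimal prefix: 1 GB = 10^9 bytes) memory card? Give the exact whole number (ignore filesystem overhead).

615

Capacity: 4 GB = 4,000,000,000 bytes
Per item: 6.5 MB = 6,500,000 bytes
⌊4,000,000,000 / 6,500,000⌋ = 615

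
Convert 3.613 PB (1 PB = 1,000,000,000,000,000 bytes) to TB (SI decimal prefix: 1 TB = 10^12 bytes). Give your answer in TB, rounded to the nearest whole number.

3,613 TB

3.613 PB × 1,000,000,000,000,000 bytes/PB = 3,613,000,000,000,000 bytes
1 TB = 1,000,000,000,000 bytes
3,613,000,000,000,000 / 1,000,000,000,000 = 3,613 TB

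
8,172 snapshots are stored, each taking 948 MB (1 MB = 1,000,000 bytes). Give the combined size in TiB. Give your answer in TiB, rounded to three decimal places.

Total = 8,172 × 948 MB = 7,747,056 MB
= 7,747,056 × 1,000,000 bytes = 7,747,056,000,000 bytes
1 TiB = 1,099,511,627,776 bytes
7,747,056,000,000 / 1,099,511,627,776 = 7.046 TiB

7.046 TiB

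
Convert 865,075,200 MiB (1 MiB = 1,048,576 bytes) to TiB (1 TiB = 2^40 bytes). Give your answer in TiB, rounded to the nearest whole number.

865,075,200 MiB = 865,075,200 × 2^20 bytes = 907,097,092,915,200 bytes
1 TiB = 2^40 bytes = 1,099,511,627,776 bytes
907,097,092,915,200 / 1,099,511,627,776 = 825 TiB

825 TiB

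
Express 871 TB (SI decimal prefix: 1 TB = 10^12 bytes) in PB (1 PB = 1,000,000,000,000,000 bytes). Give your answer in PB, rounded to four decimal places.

871 TB = 871 × 10^12 bytes = 871,000,000,000,000 bytes
1 PB = 10^15 bytes = 1,000,000,000,000,000 bytes
871,000,000,000,000 / 1,000,000,000,000,000 = 0.8710 PB

0.8710 PB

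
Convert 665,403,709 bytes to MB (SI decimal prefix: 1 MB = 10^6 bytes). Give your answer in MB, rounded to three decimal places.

665.404 MB

665,403,709 bytes given.
1 MB = 1,000,000 bytes
665,403,709 / 1,000,000 = 665.404 MB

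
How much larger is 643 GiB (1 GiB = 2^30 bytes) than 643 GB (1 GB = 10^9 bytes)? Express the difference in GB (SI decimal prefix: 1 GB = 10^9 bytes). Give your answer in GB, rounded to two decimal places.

47.42 GB

643 GiB = 643 × 1,073,741,824 = 690,415,992,832 bytes
643 GB = 643 × 1,000,000,000 = 643,000,000,000 bytes
difference = 47,415,992,832 bytes
47,415,992,832 / 1,000,000,000 = 47.42 GB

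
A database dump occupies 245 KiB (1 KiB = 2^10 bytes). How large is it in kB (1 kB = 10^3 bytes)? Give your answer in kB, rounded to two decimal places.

245 KiB = 245 × 2^10 bytes = 250,880 bytes
1 kB = 1,000 bytes
250,880 / 1,000 = 250.88 kB

250.88 kB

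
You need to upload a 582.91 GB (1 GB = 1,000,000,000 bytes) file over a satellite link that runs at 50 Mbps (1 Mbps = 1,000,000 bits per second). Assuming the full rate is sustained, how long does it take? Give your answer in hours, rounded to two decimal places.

582.91 GB = 582,910,000,000 bytes = 4,663,280,000,000 bits
50 Mbps = 50,000,000 bits/s
time = 4,663,280,000,000 / 50,000,000 = 93,265.6000 s
93,265.6000 s / 3600 = 25.91 hours

25.91 hours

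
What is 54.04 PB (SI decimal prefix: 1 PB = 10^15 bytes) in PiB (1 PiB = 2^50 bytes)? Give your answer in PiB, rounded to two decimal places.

54.04 PB = 54.04 × 10^15 bytes = 54,040,000,000,000,000 bytes
1 PiB = 2^50 bytes = 1,125,899,906,842,624 bytes
54,040,000,000,000,000 / 1,125,899,906,842,624 = 48.00 PiB

48.00 PiB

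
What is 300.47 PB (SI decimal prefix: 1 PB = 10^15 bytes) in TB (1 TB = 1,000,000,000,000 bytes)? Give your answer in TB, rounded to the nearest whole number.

300.47 PB = 300.47 × 10^15 bytes = 300,470,000,000,000,000 bytes
1 TB = 1,000,000,000,000 bytes
300,470,000,000,000,000 / 1,000,000,000,000 = 300,470 TB

300,470 TB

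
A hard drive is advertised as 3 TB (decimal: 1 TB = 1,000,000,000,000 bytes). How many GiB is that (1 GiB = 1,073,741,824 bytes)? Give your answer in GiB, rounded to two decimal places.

2,793.97 GiB

3 TB = 3 × 10^12 bytes = 3,000,000,000,000 bytes
1 GiB = 2^30 bytes = 1,073,741,824 bytes
3,000,000,000,000 / 1,073,741,824 = 2,793.97 GiB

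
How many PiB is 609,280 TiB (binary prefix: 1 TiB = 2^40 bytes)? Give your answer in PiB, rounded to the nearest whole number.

609,280 TiB × 1,099,511,627,776 bytes/TiB = 669,910,444,571,361,280 bytes
1 PiB = 2^50 bytes = 1,125,899,906,842,624 bytes
669,910,444,571,361,280 / 1,125,899,906,842,624 = 595 PiB

595 PiB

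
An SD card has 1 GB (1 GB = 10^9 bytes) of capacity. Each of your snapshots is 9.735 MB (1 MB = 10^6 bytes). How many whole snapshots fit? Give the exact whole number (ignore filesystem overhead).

Capacity: 1 GB = 1,000,000,000 bytes
Per item: 9.735 MB = 9,735,000 bytes
⌊1,000,000,000 / 9,735,000⌋ = 102

102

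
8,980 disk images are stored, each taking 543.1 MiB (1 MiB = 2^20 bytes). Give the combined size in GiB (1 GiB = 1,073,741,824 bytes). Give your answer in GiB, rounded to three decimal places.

Total = 8,980 × 543.1 MiB = 4,877,038 MiB
= 4,877,038 × 1,048,576 bytes = 5,113,944,997,888 bytes
1 GiB = 1,073,741,824 bytes
5,113,944,997,888 / 1,073,741,824 = 4,762.732 GiB

4,762.732 GiB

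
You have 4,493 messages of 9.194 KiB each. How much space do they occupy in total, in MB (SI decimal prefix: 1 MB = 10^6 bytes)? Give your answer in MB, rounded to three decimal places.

Total = 4,493 × 9.194 KiB = 41308.642 KiB
= 41308.642 × 1,024 bytes = 42,300,049.408 bytes
1 MB = 1,000,000 bytes
42,300,049.408 / 1,000,000 = 42.300 MB

42.300 MB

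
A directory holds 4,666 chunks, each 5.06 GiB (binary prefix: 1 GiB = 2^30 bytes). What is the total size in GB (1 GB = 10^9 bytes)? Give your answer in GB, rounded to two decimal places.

Total = 4,666 × 5.06 GiB = 23609.96 GiB
= 23609.96 × 1,073,741,824 bytes = 25,351,001,514,967.04 bytes
1 GB = 1,000,000,000 bytes
25,351,001,514,967.04 / 1,000,000,000 = 25,351.00 GB

25,351.00 GB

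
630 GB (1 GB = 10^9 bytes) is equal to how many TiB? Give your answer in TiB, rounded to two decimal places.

0.57 TiB

630 GB = 630 × 10^9 bytes = 630,000,000,000 bytes
1 TiB = 2^40 bytes = 1,099,511,627,776 bytes
630,000,000,000 / 1,099,511,627,776 = 0.57 TiB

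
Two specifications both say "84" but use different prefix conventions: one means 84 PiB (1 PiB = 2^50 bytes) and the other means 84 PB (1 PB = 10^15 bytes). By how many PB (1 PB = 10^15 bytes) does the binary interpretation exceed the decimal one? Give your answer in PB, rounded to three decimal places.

84 PiB = 84 × 1,125,899,906,842,624 = 94,575,592,174,780,416 bytes
84 PB = 84 × 1,000,000,000,000,000 = 84,000,000,000,000,000 bytes
difference = 10,575,592,174,780,416 bytes
10,575,592,174,780,416 / 1,000,000,000,000,000 = 10.576 PB

10.576 PB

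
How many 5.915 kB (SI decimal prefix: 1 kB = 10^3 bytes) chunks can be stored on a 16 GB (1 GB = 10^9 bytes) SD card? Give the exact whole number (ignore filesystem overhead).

Capacity: 16 GB = 16,000,000,000 bytes
Per item: 5.915 kB = 5,915 bytes
⌊16,000,000,000 / 5,915⌋ = 2,704,987

2,704,987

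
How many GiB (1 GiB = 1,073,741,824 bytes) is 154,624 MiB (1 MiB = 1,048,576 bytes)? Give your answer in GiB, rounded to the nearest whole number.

151 GiB

154,624 MiB = 154,624 × 2^20 bytes = 162,135,015,424 bytes
1 GiB = 1,073,741,824 bytes
162,135,015,424 / 1,073,741,824 = 151 GiB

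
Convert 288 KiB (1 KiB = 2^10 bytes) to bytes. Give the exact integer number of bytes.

294,912 bytes

288 × 1,024 = 294,912 bytes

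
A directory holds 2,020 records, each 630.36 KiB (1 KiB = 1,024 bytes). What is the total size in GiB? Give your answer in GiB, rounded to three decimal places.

Total = 2,020 × 630.36 KiB = 1273327.2 KiB
= 1273327.2 × 1,024 bytes = 1,303,887,052.8 bytes
1 GiB = 1,073,741,824 bytes
1,303,887,052.8 / 1,073,741,824 = 1.214 GiB

1.214 GiB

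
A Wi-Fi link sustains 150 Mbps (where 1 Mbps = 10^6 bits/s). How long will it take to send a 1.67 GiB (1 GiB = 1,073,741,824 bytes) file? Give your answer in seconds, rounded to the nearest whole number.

96 seconds

1.67 GiB = 1,793,148,846.08 bytes = 14,345,190,768.64 bits
150 Mbps = 150,000,000 bits/s
time = 14,345,190,768.64 / 150,000,000 = 96 s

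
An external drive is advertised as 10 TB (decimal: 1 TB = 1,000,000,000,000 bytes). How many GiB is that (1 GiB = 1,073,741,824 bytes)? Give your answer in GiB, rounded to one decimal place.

9,313.2 GiB

10 TB × 1,000,000,000,000 bytes/TB = 10,000,000,000,000 bytes
1 GiB = 1,073,741,824 bytes
10,000,000,000,000 / 1,073,741,824 = 9,313.2 GiB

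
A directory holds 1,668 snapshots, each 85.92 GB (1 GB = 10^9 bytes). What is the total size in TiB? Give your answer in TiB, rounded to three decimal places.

Total = 1,668 × 85.92 GB = 143314.56 GB
= 143314.56 × 1,000,000,000 bytes = 143,314,560,000,000 bytes
1 TiB = 1,099,511,627,776 bytes
143,314,560,000,000 / 1,099,511,627,776 = 130.344 TiB

130.344 TiB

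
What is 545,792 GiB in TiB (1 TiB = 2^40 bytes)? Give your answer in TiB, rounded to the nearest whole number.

545,792 GiB = 545,792 × 2^30 bytes = 586,039,697,604,608 bytes
1 TiB = 2^40 bytes = 1,099,511,627,776 bytes
586,039,697,604,608 / 1,099,511,627,776 = 533 TiB

533 TiB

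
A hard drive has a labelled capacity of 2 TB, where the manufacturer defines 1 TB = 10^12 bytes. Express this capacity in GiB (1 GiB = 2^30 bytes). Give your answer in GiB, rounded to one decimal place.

1,862.6 GiB

2 TB × 1,000,000,000,000 bytes/TB = 2,000,000,000,000 bytes
1 GiB = 1,073,741,824 bytes
2,000,000,000,000 / 1,073,741,824 = 1,862.6 GiB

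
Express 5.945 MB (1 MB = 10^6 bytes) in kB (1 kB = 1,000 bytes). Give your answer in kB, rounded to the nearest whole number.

5.945 MB = 5.945 × 10^6 bytes = 5,945,000 bytes
1 kB = 1,000 bytes
5,945,000 / 1,000 = 5,945 kB

5,945 kB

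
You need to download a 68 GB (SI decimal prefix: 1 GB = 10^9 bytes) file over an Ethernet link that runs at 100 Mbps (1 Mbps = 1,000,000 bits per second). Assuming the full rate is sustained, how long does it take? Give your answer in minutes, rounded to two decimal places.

68 GB = 68,000,000,000 bytes = 544,000,000,000 bits
100 Mbps = 100,000,000 bits/s
time = 544,000,000,000 / 100,000,000 = 5,440.000 s
5,440.000 s / 60 = 90.67 minutes

90.67 minutes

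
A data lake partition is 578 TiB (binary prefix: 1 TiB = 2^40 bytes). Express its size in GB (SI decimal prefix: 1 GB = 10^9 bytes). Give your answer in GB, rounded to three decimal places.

635,517.721 GB

578 TiB × 1,099,511,627,776 bytes/TiB = 635,517,720,854,528 bytes
1 GB = 1,000,000,000 bytes
635,517,720,854,528 / 1,000,000,000 = 635,517.721 GB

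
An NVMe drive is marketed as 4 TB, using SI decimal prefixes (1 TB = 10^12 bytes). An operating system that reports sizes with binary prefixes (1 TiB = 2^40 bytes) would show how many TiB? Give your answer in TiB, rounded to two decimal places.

3.64 TiB

4 TB = 4 × 10^12 bytes = 4,000,000,000,000 bytes
1 TiB = 2^40 bytes = 1,099,511,627,776 bytes
4,000,000,000,000 / 1,099,511,627,776 = 3.64 TiB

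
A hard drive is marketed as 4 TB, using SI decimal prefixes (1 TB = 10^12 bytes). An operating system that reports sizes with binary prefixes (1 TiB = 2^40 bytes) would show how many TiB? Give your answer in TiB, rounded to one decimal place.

4 TB = 4 × 10^12 bytes = 4,000,000,000,000 bytes
1 TiB = 1,099,511,627,776 bytes
4,000,000,000,000 / 1,099,511,627,776 = 3.6 TiB

3.6 TiB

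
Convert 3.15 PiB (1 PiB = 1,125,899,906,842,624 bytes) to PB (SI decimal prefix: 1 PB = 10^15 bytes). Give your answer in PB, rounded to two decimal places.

3.15 PiB × 1,125,899,906,842,624 bytes/PiB = 3,546,584,706,554,265.6 bytes
1 PB = 10^15 bytes = 1,000,000,000,000,000 bytes
3,546,584,706,554,265.6 / 1,000,000,000,000,000 = 3.55 PB

3.55 PB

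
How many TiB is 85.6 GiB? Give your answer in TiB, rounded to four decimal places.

85.6 GiB = 85.6 × 2^30 bytes = 91,912,300,134.4 bytes
1 TiB = 1,099,511,627,776 bytes
91,912,300,134.4 / 1,099,511,627,776 = 0.0836 TiB

0.0836 TiB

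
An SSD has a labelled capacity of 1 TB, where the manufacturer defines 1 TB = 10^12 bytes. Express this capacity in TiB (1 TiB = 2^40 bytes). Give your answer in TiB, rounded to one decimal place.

1 TB = 1 × 10^12 bytes = 1,000,000,000,000 bytes
1 TiB = 1,099,511,627,776 bytes
1,000,000,000,000 / 1,099,511,627,776 = 0.9 TiB

0.9 TiB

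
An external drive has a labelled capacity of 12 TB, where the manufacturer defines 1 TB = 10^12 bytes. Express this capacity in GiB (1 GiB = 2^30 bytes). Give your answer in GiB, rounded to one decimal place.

11,175.9 GiB

12 TB × 1,000,000,000,000 bytes/TB = 12,000,000,000,000 bytes
1 GiB = 2^30 bytes = 1,073,741,824 bytes
12,000,000,000,000 / 1,073,741,824 = 11,175.9 GiB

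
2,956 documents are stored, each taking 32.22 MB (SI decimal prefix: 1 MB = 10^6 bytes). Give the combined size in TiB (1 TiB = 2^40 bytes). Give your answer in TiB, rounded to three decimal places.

0.087 TiB

Total = 2,956 × 32.22 MB = 95242.32 MB
= 95242.32 × 1,000,000 bytes = 95,242,320,000 bytes
1 TiB = 1,099,511,627,776 bytes
95,242,320,000 / 1,099,511,627,776 = 0.087 TiB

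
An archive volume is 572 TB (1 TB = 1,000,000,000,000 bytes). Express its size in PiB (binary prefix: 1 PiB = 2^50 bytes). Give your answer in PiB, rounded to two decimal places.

0.51 PiB

572 TB = 572 × 10^12 bytes = 572,000,000,000,000 bytes
1 PiB = 1,125,899,906,842,624 bytes
572,000,000,000,000 / 1,125,899,906,842,624 = 0.51 PiB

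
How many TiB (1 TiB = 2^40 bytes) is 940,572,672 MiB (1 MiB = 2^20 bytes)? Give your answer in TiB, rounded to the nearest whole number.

897 TiB

940,572,672 MiB = 940,572,672 × 2^20 bytes = 986,261,930,115,072 bytes
1 TiB = 1,099,511,627,776 bytes
986,261,930,115,072 / 1,099,511,627,776 = 897 TiB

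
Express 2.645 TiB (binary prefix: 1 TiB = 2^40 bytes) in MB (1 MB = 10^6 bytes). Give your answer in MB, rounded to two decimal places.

2.645 TiB = 2.645 × 2^40 bytes = 2,908,208,255,467.52 bytes
1 MB = 10^6 bytes = 1,000,000 bytes
2,908,208,255,467.52 / 1,000,000 = 2,908,208.26 MB

2,908,208.26 MB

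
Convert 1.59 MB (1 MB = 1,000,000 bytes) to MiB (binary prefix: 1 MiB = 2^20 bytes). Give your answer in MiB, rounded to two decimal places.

1.52 MiB

1.59 MB = 1.59 × 10^6 bytes = 1,590,000 bytes
1 MiB = 1,048,576 bytes
1,590,000 / 1,048,576 = 1.52 MiB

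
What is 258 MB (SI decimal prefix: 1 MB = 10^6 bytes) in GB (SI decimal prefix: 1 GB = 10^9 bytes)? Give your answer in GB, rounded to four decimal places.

0.2580 GB

258 MB = 258 × 10^6 bytes = 258,000,000 bytes
1 GB = 10^9 bytes = 1,000,000,000 bytes
258,000,000 / 1,000,000,000 = 0.2580 GB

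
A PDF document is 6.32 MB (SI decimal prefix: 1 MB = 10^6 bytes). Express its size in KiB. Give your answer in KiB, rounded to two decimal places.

6.32 MB = 6.32 × 10^6 bytes = 6,320,000 bytes
1 KiB = 1,024 bytes
6,320,000 / 1,024 = 6,171.88 KiB

6,171.88 KiB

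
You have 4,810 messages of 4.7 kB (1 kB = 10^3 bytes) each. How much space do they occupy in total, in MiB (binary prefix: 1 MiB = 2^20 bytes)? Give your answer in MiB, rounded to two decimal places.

Total = 4,810 × 4.7 kB = 22,607 kB
= 22,607 × 1,000 bytes = 22,607,000 bytes
1 MiB = 1,048,576 bytes
22,607,000 / 1,048,576 = 21.56 MiB

21.56 MiB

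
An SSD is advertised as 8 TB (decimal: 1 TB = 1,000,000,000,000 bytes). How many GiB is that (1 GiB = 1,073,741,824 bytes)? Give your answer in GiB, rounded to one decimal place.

7,450.6 GiB

8 TB = 8 × 10^12 bytes = 8,000,000,000,000 bytes
1 GiB = 1,073,741,824 bytes
8,000,000,000,000 / 1,073,741,824 = 7,450.6 GiB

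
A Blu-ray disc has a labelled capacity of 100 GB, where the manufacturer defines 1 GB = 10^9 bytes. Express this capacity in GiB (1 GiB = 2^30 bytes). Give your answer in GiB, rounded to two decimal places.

93.13 GiB

100 GB = 100 × 10^9 bytes = 100,000,000,000 bytes
1 GiB = 1,073,741,824 bytes
100,000,000,000 / 1,073,741,824 = 93.13 GiB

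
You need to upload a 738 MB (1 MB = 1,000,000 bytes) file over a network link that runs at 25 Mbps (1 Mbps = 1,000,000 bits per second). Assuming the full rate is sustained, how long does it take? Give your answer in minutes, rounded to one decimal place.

3.9 minutes

738 MB = 738,000,000 bytes = 5,904,000,000 bits
25 Mbps = 25,000,000 bits/s
time = 5,904,000,000 / 25,000,000 = 236.16 s
236.16 s / 60 = 3.9 minutes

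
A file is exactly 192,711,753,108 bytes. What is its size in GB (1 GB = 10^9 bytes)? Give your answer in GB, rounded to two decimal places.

192,711,753,108 bytes given.
1 GB = 10^9 bytes = 1,000,000,000 bytes
192,711,753,108 / 1,000,000,000 = 192.71 GB

192.71 GB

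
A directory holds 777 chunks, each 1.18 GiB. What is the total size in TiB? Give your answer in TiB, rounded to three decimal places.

Total = 777 × 1.18 GiB = 916.86 GiB
= 916.86 × 1,073,741,824 bytes = 984,470,928,752.64 bytes
1 TiB = 1,099,511,627,776 bytes
984,470,928,752.64 / 1,099,511,627,776 = 0.895 TiB

0.895 TiB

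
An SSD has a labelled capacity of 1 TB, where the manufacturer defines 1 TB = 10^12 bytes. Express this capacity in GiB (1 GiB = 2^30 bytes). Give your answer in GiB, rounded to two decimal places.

931.32 GiB

1 TB = 1 × 10^12 bytes = 1,000,000,000,000 bytes
1 GiB = 2^30 bytes = 1,073,741,824 bytes
1,000,000,000,000 / 1,073,741,824 = 931.32 GiB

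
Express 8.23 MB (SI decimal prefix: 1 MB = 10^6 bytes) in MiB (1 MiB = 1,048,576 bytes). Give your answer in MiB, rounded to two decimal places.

7.85 MiB

8.23 MB = 8.23 × 10^6 bytes = 8,230,000 bytes
1 MiB = 1,048,576 bytes
8,230,000 / 1,048,576 = 7.85 MiB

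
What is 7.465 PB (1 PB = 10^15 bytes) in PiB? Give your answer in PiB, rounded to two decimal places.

7.465 PB × 1,000,000,000,000,000 bytes/PB = 7,465,000,000,000,000 bytes
1 PiB = 2^50 bytes = 1,125,899,906,842,624 bytes
7,465,000,000,000,000 / 1,125,899,906,842,624 = 6.63 PiB

6.63 PiB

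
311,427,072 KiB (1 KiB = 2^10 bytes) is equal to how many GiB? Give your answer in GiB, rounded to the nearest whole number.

297 GiB

311,427,072 KiB × 1,024 bytes/KiB = 318,901,321,728 bytes
1 GiB = 1,073,741,824 bytes
318,901,321,728 / 1,073,741,824 = 297 GiB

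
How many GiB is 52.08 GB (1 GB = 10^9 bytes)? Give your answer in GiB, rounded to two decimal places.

52.08 GB = 52.08 × 10^9 bytes = 52,080,000,000 bytes
1 GiB = 1,073,741,824 bytes
52,080,000,000 / 1,073,741,824 = 48.50 GiB

48.50 GiB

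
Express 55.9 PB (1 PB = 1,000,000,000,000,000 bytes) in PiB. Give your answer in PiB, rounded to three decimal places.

55.9 PB × 1,000,000,000,000,000 bytes/PB = 55,900,000,000,000,000 bytes
1 PiB = 2^50 bytes = 1,125,899,906,842,624 bytes
55,900,000,000,000,000 / 1,125,899,906,842,624 = 49.649 PiB

49.649 PiB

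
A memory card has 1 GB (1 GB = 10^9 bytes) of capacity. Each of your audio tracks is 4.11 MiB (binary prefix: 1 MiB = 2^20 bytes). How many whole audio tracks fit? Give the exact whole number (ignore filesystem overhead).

Capacity: 1 GB = 1,000,000,000 bytes
Per item: 4.11 MiB = 4,309,647.36 bytes
⌊1,000,000,000 / 4,309,647.36⌋ = 232

232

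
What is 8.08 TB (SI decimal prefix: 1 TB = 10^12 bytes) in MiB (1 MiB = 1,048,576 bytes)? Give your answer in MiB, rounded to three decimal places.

8.08 TB × 1,000,000,000,000 bytes/TB = 8,080,000,000,000 bytes
1 MiB = 2^20 bytes = 1,048,576 bytes
8,080,000,000,000 / 1,048,576 = 7,705,688.477 MiB

7,705,688.477 MiB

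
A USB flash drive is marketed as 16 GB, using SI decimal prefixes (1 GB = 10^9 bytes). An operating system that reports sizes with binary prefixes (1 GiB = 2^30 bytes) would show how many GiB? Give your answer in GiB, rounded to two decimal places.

16 GB = 16 × 10^9 bytes = 16,000,000,000 bytes
1 GiB = 1,073,741,824 bytes
16,000,000,000 / 1,073,741,824 = 14.90 GiB

14.90 GiB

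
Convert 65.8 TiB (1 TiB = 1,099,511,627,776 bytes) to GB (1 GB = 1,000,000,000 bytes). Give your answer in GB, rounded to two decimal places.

72,347.87 GB

65.8 TiB = 65.8 × 2^40 bytes = 72,347,865,107,660.8 bytes
1 GB = 10^9 bytes = 1,000,000,000 bytes
72,347,865,107,660.8 / 1,000,000,000 = 72,347.87 GB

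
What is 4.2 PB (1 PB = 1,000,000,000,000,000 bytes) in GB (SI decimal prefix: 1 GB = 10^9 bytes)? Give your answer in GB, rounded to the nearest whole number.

4.2 PB × 1,000,000,000,000,000 bytes/PB = 4,200,000,000,000,000 bytes
1 GB = 10^9 bytes = 1,000,000,000 bytes
4,200,000,000,000,000 / 1,000,000,000 = 4,200,000 GB

4,200,000 GB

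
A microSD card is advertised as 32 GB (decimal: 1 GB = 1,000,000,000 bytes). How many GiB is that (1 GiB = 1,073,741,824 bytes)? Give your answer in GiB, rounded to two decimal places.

32 GB × 1,000,000,000 bytes/GB = 32,000,000,000 bytes
1 GiB = 2^30 bytes = 1,073,741,824 bytes
32,000,000,000 / 1,073,741,824 = 29.80 GiB

29.80 GiB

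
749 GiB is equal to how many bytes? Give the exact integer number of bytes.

804,232,626,176 bytes

749 × 1,073,741,824 = 804,232,626,176 bytes  (1 GiB = 2^30 bytes)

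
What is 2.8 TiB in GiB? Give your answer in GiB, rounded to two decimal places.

2,867.20 GiB

2.8 TiB = 2.8 × 2^40 bytes = 3,078,632,557,772.8 bytes
1 GiB = 1,073,741,824 bytes
3,078,632,557,772.8 / 1,073,741,824 = 2,867.20 GiB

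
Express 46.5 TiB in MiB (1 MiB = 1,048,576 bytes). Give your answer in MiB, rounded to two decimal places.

46.5 TiB = 46.5 × 2^40 bytes = 51,127,290,691,584 bytes
1 MiB = 1,048,576 bytes
51,127,290,691,584 / 1,048,576 = 48,758,784.00 MiB

48,758,784.00 MiB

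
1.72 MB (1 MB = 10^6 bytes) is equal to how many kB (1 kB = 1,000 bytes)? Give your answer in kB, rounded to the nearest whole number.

1,720 kB

1.72 MB × 1,000,000 bytes/MB = 1,720,000 bytes
1 kB = 10^3 bytes = 1,000 bytes
1,720,000 / 1,000 = 1,720 kB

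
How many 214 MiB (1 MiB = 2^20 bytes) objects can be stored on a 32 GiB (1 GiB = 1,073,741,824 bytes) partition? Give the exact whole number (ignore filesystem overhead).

Capacity: 32 GiB = 34,359,738,368 bytes
Per item: 214 MiB = 224,395,264 bytes
⌊34,359,738,368 / 224,395,264⌋ = 153

153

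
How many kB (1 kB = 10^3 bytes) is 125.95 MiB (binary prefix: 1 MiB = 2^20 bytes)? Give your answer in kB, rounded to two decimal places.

125.95 MiB = 125.95 × 2^20 bytes = 132,068,147.2 bytes
1 kB = 10^3 bytes = 1,000 bytes
132,068,147.2 / 1,000 = 132,068.15 kB

132,068.15 kB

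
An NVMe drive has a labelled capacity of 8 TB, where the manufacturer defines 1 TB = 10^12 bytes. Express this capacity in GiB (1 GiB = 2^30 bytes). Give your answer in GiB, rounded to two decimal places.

7,450.58 GiB

8 TB = 8 × 10^12 bytes = 8,000,000,000,000 bytes
1 GiB = 1,073,741,824 bytes
8,000,000,000,000 / 1,073,741,824 = 7,450.58 GiB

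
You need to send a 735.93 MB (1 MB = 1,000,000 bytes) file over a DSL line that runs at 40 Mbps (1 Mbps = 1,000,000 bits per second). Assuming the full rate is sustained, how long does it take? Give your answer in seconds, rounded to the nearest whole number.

735.93 MB = 735,930,000 bytes = 5,887,440,000 bits
40 Mbps = 40,000,000 bits/s
time = 5,887,440,000 / 40,000,000 = 147 s

147 seconds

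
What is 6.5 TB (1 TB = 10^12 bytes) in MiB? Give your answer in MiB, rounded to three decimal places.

6.5 TB × 1,000,000,000,000 bytes/TB = 6,500,000,000,000 bytes
1 MiB = 2^20 bytes = 1,048,576 bytes
6,500,000,000,000 / 1,048,576 = 6,198,883.057 MiB

6,198,883.057 MiB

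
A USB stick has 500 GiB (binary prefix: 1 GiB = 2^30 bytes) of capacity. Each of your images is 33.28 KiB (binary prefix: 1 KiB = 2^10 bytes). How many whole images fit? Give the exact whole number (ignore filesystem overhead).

Capacity: 500 GiB = 536,870,912,000 bytes
Per item: 33.28 KiB = 34,078.72 bytes
⌊536,870,912,000 / 34,078.72⌋ = 15,753,846

15,753,846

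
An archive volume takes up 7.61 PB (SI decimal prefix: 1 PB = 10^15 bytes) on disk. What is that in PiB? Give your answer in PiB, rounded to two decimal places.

7.61 PB × 1,000,000,000,000,000 bytes/PB = 7,610,000,000,000,000 bytes
1 PiB = 1,125,899,906,842,624 bytes
7,610,000,000,000,000 / 1,125,899,906,842,624 = 6.76 PiB

6.76 PiB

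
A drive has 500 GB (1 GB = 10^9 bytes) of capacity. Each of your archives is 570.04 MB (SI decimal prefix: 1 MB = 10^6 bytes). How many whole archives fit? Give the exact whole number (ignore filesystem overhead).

Capacity: 500 GB = 500,000,000,000 bytes
Per item: 570.04 MB = 570,040,000 bytes
⌊500,000,000,000 / 570,040,000⌋ = 877

877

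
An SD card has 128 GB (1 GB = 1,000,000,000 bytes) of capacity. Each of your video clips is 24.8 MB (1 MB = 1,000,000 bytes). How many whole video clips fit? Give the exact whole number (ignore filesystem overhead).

Capacity: 128 GB = 128,000,000,000 bytes
Per item: 24.8 MB = 24,800,000 bytes
⌊128,000,000,000 / 24,800,000⌋ = 5,161

5,161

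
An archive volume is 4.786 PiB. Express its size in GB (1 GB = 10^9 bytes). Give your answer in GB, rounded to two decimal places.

4.786 PiB = 4.786 × 2^50 bytes = 5,388,556,954,148,798.464 bytes
1 GB = 1,000,000,000 bytes
5,388,556,954,148,798.464 / 1,000,000,000 = 5,388,556.95 GB

5,388,556.95 GB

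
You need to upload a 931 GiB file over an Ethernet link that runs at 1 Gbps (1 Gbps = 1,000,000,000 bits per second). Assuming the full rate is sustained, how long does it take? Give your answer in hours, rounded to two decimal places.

931 GiB = 999,653,638,144 bytes = 7,997,229,105,152 bits
1 Gbps = 1,000,000,000 bits/s
time = 7,997,229,105,152 / 1,000,000,000 = 7,997.2291 s
7,997.2291 s / 3600 = 2.22 hours

2.22 hours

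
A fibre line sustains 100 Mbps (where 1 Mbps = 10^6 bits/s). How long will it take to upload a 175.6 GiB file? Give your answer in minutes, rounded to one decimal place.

251.4 minutes

175.6 GiB = 188,549,064,294.4 bytes = 1,508,392,514,355.2 bits
100 Mbps = 100,000,000 bits/s
time = 1,508,392,514,355.2 / 100,000,000 = 15,083.93 s
15,083.93 s / 60 = 251.4 minutes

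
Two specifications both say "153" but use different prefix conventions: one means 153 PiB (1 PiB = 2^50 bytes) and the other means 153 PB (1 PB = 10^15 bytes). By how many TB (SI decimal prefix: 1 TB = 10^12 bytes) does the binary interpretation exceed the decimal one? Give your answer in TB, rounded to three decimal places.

19,262.686 TB

153 PiB = 153 × 1,125,899,906,842,624 = 172,262,685,746,921,472 bytes
153 PB = 153 × 1,000,000,000,000,000 = 153,000,000,000,000,000 bytes
difference = 19,262,685,746,921,472 bytes
19,262,685,746,921,472 / 1,000,000,000,000 = 19,262.686 TB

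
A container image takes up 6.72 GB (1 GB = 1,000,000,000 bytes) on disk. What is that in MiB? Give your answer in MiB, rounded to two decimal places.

6,408.69 MiB

6.72 GB × 1,000,000,000 bytes/GB = 6,720,000,000 bytes
1 MiB = 1,048,576 bytes
6,720,000,000 / 1,048,576 = 6,408.69 MiB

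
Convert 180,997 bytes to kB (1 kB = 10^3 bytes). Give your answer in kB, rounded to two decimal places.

180,997 bytes given.
1 kB = 10^3 bytes = 1,000 bytes
180,997 / 1,000 = 181.00 kB

181.00 kB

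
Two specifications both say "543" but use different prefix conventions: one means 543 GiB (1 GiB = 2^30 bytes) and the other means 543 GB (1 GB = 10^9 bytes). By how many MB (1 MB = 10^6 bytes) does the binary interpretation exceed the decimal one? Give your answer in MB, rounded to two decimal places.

543 GiB = 543 × 1,073,741,824 = 583,041,810,432 bytes
543 GB = 543 × 1,000,000,000 = 543,000,000,000 bytes
difference = 40,041,810,432 bytes
40,041,810,432 / 1,000,000 = 40,041.81 MB

40,041.81 MB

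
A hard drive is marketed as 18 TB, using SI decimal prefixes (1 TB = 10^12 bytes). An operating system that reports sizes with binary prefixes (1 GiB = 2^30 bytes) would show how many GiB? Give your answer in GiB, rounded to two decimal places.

16,763.81 GiB

18 TB = 18 × 10^12 bytes = 18,000,000,000,000 bytes
1 GiB = 1,073,741,824 bytes
18,000,000,000,000 / 1,073,741,824 = 16,763.81 GiB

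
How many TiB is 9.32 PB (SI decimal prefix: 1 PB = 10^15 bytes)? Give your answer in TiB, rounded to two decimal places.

9.32 PB = 9.32 × 10^15 bytes = 9,320,000,000,000,000 bytes
1 TiB = 2^40 bytes = 1,099,511,627,776 bytes
9,320,000,000,000,000 / 1,099,511,627,776 = 8,476.49 TiB

8,476.49 TiB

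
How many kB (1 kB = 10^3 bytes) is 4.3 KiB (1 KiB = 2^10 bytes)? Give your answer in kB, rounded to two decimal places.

4.40 kB

4.3 KiB × 1,024 bytes/KiB = 4,403.2 bytes
1 kB = 1,000 bytes
4,403.2 / 1,000 = 4.40 kB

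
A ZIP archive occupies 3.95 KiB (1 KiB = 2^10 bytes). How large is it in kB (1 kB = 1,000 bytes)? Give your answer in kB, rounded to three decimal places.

3.95 KiB = 3.95 × 2^10 bytes = 4,044.8 bytes
1 kB = 1,000 bytes
4,044.8 / 1,000 = 4.045 kB

4.045 kB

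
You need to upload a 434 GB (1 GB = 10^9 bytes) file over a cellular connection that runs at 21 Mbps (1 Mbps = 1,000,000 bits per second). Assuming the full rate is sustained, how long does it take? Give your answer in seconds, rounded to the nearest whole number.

434 GB = 434,000,000,000 bytes = 3,472,000,000,000 bits
21 Mbps = 21,000,000 bits/s
time = 3,472,000,000,000 / 21,000,000 = 165,333 s

165,333 seconds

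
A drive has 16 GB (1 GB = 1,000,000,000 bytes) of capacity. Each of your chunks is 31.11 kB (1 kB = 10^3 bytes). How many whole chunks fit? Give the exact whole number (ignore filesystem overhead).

514,304

Capacity: 16 GB = 16,000,000,000 bytes
Per item: 31.11 kB = 31,110 bytes
⌊16,000,000,000 / 31,110⌋ = 514,304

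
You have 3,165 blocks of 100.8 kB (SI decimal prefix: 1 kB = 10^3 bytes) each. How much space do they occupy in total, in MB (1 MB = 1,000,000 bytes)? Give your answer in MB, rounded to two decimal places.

Total = 3,165 × 100.8 kB = 319,032 kB
= 319,032 × 1,000 bytes = 319,032,000 bytes
1 MB = 1,000,000 bytes
319,032,000 / 1,000,000 = 319.03 MB

319.03 MB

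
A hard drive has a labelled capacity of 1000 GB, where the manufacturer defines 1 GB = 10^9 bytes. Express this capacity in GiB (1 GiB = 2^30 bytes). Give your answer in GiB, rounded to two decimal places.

931.32 GiB

1000 GB × 1,000,000,000 bytes/GB = 1,000,000,000,000 bytes
1 GiB = 1,073,741,824 bytes
1,000,000,000,000 / 1,073,741,824 = 931.32 GiB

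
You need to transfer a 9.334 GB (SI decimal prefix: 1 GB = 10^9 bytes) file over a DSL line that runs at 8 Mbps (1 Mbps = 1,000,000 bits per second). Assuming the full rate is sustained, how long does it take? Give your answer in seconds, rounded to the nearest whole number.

9.334 GB = 9,334,000,000 bytes = 74,672,000,000 bits
8 Mbps = 8,000,000 bits/s
time = 74,672,000,000 / 8,000,000 = 9,334 s

9,334 seconds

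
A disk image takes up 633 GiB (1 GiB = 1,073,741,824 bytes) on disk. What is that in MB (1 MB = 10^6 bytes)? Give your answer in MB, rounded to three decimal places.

679,678.575 MB

633 GiB × 1,073,741,824 bytes/GiB = 679,678,574,592 bytes
1 MB = 1,000,000 bytes
679,678,574,592 / 1,000,000 = 679,678.575 MB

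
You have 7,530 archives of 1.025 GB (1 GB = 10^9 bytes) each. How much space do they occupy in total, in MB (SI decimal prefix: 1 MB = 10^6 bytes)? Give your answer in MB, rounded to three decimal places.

Total = 7,530 × 1.025 GB = 7718.25 GB
= 7718.25 × 1,000,000,000 bytes = 7,718,250,000,000 bytes
1 MB = 1,000,000 bytes
7,718,250,000,000 / 1,000,000 = 7,718,250.000 MB

7,718,250.000 MB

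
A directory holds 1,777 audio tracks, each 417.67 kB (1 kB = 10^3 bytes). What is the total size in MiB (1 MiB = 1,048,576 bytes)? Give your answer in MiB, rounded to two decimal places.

707.82 MiB

Total = 1,777 × 417.67 kB = 742199.59 kB
= 742199.59 × 1,000 bytes = 742,199,590 bytes
1 MiB = 1,048,576 bytes
742,199,590 / 1,048,576 = 707.82 MiB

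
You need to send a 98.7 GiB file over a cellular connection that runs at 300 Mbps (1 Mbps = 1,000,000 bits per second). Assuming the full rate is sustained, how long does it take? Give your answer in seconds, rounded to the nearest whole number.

98.7 GiB = 105,978,318,028.8 bytes = 847,826,544,230.4 bits
300 Mbps = 300,000,000 bits/s
time = 847,826,544,230.4 / 300,000,000 = 2,826 s

2,826 seconds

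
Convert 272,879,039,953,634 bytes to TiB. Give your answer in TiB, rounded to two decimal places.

272,879,039,953,634 bytes given.
1 TiB = 2^40 bytes = 1,099,511,627,776 bytes
272,879,039,953,634 / 1,099,511,627,776 = 248.18 TiB

248.18 TiB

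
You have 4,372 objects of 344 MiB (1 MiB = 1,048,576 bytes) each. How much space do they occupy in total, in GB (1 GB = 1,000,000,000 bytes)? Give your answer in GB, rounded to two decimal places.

1,577.02 GB

Total = 4,372 × 344 MiB = 1,503,968 MiB
= 1,503,968 × 1,048,576 bytes = 1,577,024,749,568 bytes
1 GB = 1,000,000,000 bytes
1,577,024,749,568 / 1,000,000,000 = 1,577.02 GB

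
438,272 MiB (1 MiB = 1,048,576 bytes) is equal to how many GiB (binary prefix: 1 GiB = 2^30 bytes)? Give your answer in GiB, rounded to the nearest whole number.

438,272 MiB = 438,272 × 2^20 bytes = 459,561,500,672 bytes
1 GiB = 1,073,741,824 bytes
459,561,500,672 / 1,073,741,824 = 428 GiB

428 GiB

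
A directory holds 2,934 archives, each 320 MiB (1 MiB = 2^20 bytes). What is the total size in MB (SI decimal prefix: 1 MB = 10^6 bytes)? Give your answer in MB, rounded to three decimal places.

Total = 2,934 × 320 MiB = 938,880 MiB
= 938,880 × 1,048,576 bytes = 984,487,034,880 bytes
1 MB = 1,000,000 bytes
984,487,034,880 / 1,000,000 = 984,487.035 MB

984,487.035 MB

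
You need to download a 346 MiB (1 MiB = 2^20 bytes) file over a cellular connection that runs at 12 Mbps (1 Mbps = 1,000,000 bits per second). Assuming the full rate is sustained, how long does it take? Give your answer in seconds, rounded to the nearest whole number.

242 seconds

346 MiB = 362,807,296 bytes = 2,902,458,368 bits
12 Mbps = 12,000,000 bits/s
time = 2,902,458,368 / 12,000,000 = 242 s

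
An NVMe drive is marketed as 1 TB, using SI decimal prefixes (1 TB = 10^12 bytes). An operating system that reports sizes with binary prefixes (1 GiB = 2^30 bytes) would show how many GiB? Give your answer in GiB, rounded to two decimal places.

1 TB = 1 × 10^12 bytes = 1,000,000,000,000 bytes
1 GiB = 1,073,741,824 bytes
1,000,000,000,000 / 1,073,741,824 = 931.32 GiB

931.32 GiB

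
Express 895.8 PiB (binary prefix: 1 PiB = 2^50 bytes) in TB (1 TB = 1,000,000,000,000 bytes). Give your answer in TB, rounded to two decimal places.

1,008,581.14 TB

895.8 PiB = 895.8 × 2^50 bytes = 1,008,581,136,549,622,579.2 bytes
1 TB = 1,000,000,000,000 bytes
1,008,581,136,549,622,579.2 / 1,000,000,000,000 = 1,008,581.14 TB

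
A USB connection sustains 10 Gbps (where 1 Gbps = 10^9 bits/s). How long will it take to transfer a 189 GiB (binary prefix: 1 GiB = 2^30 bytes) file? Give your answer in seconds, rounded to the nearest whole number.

162 seconds

189 GiB = 202,937,204,736 bytes = 1,623,497,637,888 bits
10 Gbps = 10,000,000,000 bits/s
time = 1,623,497,637,888 / 10,000,000,000 = 162 s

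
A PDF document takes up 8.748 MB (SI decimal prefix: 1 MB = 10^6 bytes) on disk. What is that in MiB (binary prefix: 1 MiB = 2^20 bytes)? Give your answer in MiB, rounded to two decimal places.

8.748 MB × 1,000,000 bytes/MB = 8,748,000 bytes
1 MiB = 2^20 bytes = 1,048,576 bytes
8,748,000 / 1,048,576 = 8.34 MiB

8.34 MiB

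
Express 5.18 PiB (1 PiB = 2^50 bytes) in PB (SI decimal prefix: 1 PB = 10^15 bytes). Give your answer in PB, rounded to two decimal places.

5.83 PB

5.18 PiB = 5.18 × 2^50 bytes = 5,832,161,517,444,792.32 bytes
1 PB = 10^15 bytes = 1,000,000,000,000,000 bytes
5,832,161,517,444,792.32 / 1,000,000,000,000,000 = 5.83 PB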